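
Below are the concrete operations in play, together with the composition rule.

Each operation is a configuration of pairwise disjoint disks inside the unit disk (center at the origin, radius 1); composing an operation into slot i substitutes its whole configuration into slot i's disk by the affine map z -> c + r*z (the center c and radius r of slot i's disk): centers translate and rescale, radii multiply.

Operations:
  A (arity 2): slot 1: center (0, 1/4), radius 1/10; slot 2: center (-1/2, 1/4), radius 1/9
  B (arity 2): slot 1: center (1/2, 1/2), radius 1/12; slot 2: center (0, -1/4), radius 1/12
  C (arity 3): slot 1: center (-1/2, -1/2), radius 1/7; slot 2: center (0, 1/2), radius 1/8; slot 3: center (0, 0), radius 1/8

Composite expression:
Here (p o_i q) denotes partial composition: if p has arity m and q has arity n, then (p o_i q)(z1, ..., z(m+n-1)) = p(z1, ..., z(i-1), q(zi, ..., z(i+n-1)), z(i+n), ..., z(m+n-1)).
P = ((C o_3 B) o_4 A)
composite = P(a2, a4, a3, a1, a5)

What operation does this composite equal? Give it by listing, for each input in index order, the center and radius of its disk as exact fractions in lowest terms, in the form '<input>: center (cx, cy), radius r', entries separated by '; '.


a1: center (0, -11/384), radius 1/960; a2: center (-1/2, -1/2), radius 1/7; a3: center (1/16, 1/16), radius 1/96; a4: center (0, 1/2), radius 1/8; a5: center (-1/192, -11/384), radius 1/864

Nesting under C composes maps z -> c + r*z down each a-path.
tracing a2 down its 1-map path: center (-1/2, -1/2), radius 1/7
tracing a4 down its 1-map path: center (0, 1/2), radius 1/8
tracing a3 down its 2-map path: center (1/16, 1/16), radius 1/96
tracing a1 down its 3-map path: center (0, -11/384), radius 1/960
tracing a5 down its 3-map path: center (-1/192, -11/384), radius 1/864


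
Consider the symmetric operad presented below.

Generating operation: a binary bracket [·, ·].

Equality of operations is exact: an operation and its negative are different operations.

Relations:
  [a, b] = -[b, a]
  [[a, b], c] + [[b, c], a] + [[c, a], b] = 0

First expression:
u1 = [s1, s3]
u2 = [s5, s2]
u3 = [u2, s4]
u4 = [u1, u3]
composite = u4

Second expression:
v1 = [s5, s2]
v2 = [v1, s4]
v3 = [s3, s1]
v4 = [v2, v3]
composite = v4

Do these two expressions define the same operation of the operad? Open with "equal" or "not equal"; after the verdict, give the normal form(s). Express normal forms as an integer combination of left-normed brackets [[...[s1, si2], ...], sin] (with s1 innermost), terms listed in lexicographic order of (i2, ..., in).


equal; the common form is -[[[[s1, s3], s2], s5], s4] + [[[[s1, s3], s4], s2], s5] - [[[[s1, s3], s4], s5], s2] + [[[[s1, s3], s5], s2], s4]

The first composite normalizes to -[[[[s1, s3], s2], s5], s4] + [[[[s1, s3], s4], s2], s5] - [[[[s1, s3], s4], s5], s2] + [[[[s1, s3], s5], s2], s4]
The second composite normalizes to -[[[[s1, s3], s2], s5], s4] + [[[[s1, s3], s4], s2], s5] - [[[[s1, s3], s4], s5], s2] + [[[[s1, s3], s5], s2], s4]
The forms coincide; equal.


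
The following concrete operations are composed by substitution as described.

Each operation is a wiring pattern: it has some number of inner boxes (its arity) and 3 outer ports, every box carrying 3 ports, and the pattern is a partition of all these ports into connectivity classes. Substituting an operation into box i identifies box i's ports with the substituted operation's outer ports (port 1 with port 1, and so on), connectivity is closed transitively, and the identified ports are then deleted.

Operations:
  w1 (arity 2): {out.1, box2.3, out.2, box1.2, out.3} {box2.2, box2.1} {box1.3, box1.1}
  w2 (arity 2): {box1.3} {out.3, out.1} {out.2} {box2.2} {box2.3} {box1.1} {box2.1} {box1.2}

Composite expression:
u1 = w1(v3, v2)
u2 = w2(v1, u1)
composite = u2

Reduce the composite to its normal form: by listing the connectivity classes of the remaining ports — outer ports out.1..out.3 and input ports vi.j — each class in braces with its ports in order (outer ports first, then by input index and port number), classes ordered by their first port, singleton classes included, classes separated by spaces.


{out.1, out.3} {out.2} {v1.1} {v1.2} {v1.3} {v2.1, v2.2} {v2.3, v3.2} {v3.1, v3.3}

Connectivity passes through glued w2-boundaries; trace each wire chain.
composing w1 on (v3, v2), with out.j its own outer ports: {out.1, out.2, out.3, v2.3, v3.2} {v2.1, v2.2} {v3.1, v3.3}
composing w2 on (v1, v3, v2), with out.j its own outer ports: {out.1, out.3} {out.2} {v1.1} {v1.2} {v1.3} {v2.1, v2.2} {v2.3, v3.2} {v3.1, v3.3}


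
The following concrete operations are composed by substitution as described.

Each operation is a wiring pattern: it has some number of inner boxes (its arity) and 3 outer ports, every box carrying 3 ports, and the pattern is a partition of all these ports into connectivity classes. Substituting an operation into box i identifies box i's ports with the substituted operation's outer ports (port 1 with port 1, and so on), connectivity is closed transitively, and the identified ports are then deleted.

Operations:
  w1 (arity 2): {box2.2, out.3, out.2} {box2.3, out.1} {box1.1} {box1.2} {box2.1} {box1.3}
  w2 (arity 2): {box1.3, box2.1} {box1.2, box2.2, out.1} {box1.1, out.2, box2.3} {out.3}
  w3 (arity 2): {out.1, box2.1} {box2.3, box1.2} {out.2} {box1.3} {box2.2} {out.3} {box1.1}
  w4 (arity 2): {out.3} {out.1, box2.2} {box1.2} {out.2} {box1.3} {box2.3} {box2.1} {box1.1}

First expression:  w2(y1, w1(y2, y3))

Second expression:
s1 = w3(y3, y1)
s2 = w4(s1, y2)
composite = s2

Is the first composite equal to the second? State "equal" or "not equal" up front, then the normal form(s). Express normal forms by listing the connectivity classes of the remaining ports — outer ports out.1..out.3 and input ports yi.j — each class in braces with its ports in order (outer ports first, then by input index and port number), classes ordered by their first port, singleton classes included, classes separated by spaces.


not equal: they reduce to {out.1, out.2, y1.1, y1.2, y3.2} {out.3} {y1.3, y3.3} {y2.1} {y2.2} {y2.3} {y3.1} and {out.1, y2.2} {out.2} {out.3} {y1.1} {y1.2} {y1.3, y3.2} {y2.1} {y2.3} {y3.1} {y3.3}


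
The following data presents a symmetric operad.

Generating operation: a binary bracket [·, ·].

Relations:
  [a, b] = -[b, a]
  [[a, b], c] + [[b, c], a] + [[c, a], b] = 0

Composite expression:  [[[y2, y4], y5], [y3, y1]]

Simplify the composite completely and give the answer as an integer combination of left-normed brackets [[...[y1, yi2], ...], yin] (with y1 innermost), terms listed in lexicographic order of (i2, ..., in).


Expand each bracket as ab - ba; the y1-initial words give the coefficients.
Composite bracket: [[[y2, y4], y5], [y3, y1]]
Expanding via [a, b] = ab - ba: 16 signed words (2^4 = 16).
Collect the words opening with y1:
  y1y3y2y4y5 (sign +1) contributes +[[[[y1, y3], y2], y4], y5]
  y1y3y4y2y5 (sign -1) contributes -[[[[y1, y3], y4], y2], y5]
  y1y3y5y2y4 (sign -1) contributes -[[[[y1, y3], y5], y2], y4]
  y1y3y5y4y2 (sign +1) contributes +[[[[y1, y3], y5], y4], y2]

[[[[y1, y3], y2], y4], y5] - [[[[y1, y3], y4], y2], y5] - [[[[y1, y3], y5], y2], y4] + [[[[y1, y3], y5], y4], y2]


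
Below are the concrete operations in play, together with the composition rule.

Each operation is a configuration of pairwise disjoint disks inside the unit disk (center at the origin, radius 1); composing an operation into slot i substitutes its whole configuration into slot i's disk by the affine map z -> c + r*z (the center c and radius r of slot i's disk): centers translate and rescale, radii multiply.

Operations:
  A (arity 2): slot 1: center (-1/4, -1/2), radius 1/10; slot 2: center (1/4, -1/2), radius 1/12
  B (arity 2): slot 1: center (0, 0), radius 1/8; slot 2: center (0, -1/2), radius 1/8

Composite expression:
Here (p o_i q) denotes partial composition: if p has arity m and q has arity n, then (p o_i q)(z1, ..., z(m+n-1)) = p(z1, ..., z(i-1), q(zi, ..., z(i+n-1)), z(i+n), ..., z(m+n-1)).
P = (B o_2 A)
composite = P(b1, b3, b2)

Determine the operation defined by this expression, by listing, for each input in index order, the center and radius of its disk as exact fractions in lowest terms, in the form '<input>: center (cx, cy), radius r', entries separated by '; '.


Only the slot chain above each b matters under B; compose those maps.
for b1, the 1-step affine chain lands on center (0, 0), radius 1/8
for b3, the 2-step affine chain lands on center (-1/32, -9/16), radius 1/80
for b2, the 2-step affine chain lands on center (1/32, -9/16), radius 1/96

b1: center (0, 0), radius 1/8; b2: center (1/32, -9/16), radius 1/96; b3: center (-1/32, -9/16), radius 1/80


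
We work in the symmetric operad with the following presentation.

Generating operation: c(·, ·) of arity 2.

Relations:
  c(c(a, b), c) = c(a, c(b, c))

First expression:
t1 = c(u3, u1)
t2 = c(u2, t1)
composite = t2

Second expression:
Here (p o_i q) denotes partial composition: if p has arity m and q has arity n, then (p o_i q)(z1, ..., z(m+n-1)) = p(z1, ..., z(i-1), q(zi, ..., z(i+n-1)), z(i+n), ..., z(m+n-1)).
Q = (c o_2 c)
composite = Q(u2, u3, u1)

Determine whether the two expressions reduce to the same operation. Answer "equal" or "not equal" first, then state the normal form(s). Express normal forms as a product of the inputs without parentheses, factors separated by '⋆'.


Reducing the first expression gives u2 ⋆ u3 ⋆ u1
Reducing the second expression gives u2 ⋆ u3 ⋆ u1
Both agree, so they are equal.

equal; the common form is u2 ⋆ u3 ⋆ u1


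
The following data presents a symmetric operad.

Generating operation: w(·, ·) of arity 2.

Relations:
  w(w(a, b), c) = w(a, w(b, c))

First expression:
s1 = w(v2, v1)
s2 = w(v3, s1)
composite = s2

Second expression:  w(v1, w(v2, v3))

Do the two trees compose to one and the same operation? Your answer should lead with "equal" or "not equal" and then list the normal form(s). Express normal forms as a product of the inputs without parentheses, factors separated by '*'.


In normal form, the first expression is v3 * v2 * v1
In normal form, the second expression is v1 * v2 * v3
Distinct normal forms: not equal.

not equal — first v3 * v2 * v1, second v1 * v2 * v3


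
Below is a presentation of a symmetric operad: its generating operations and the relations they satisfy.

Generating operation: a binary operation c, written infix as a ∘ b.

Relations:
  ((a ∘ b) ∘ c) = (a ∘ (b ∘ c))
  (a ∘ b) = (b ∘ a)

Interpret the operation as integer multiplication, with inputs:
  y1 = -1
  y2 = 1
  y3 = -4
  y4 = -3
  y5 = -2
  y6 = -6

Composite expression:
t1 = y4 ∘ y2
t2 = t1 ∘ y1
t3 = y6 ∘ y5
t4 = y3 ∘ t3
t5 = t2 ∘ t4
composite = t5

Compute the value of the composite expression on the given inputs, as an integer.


-144

(y4 ∘ y2) = -3
((y4 ∘ y2) ∘ y1) = 3
(y6 ∘ y5) = 12
(y3 ∘ (y6 ∘ y5)) = -48
(((y4 ∘ y2) ∘ y1) ∘ (y3 ∘ (y6 ∘ y5))) = -144


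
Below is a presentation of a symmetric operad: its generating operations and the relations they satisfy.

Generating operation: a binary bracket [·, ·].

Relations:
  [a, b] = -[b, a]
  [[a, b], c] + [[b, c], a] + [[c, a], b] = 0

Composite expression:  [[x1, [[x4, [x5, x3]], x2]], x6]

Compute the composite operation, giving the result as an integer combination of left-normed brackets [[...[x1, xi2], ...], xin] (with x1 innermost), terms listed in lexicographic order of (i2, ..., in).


-[[[[[x1, x2], x3], x5], x4], x6] + [[[[[x1, x2], x4], x3], x5], x6] - [[[[[x1, x2], x4], x5], x3], x6] + [[[[[x1, x2], x5], x3], x4], x6] + [[[[[x1, x3], x5], x4], x2], x6] - [[[[[x1, x4], x3], x5], x2], x6] + [[[[[x1, x4], x5], x3], x2], x6] - [[[[[x1, x5], x3], x4], x2], x6]

Expand each bracket as ab - ba; the x1-initial words give the coefficients.
Composite bracket: [[x1, [[x4, [x5, x3]], x2]], x6]
Applying ab - ba throughout gives 32 signed words (2^5 = 32).
The x1-initial words carry the normal form:
  sign of x1x2x3x5x4x6 is -1, so it contributes -[[[[[x1, x2], x3], x5], x4], x6]
  sign of x1x2x4x3x5x6 is +1, so it contributes +[[[[[x1, x2], x4], x3], x5], x6]
  sign of x1x2x4x5x3x6 is -1, so it contributes -[[[[[x1, x2], x4], x5], x3], x6]
  sign of x1x2x5x3x4x6 is +1, so it contributes +[[[[[x1, x2], x5], x3], x4], x6]
  sign of x1x3x5x4x2x6 is +1, so it contributes +[[[[[x1, x3], x5], x4], x2], x6]
  sign of x1x4x3x5x2x6 is -1, so it contributes -[[[[[x1, x4], x3], x5], x2], x6]
  sign of x1x4x5x3x2x6 is +1, so it contributes +[[[[[x1, x4], x5], x3], x2], x6]
  sign of x1x5x3x4x2x6 is -1, so it contributes -[[[[[x1, x5], x3], x4], x2], x6]


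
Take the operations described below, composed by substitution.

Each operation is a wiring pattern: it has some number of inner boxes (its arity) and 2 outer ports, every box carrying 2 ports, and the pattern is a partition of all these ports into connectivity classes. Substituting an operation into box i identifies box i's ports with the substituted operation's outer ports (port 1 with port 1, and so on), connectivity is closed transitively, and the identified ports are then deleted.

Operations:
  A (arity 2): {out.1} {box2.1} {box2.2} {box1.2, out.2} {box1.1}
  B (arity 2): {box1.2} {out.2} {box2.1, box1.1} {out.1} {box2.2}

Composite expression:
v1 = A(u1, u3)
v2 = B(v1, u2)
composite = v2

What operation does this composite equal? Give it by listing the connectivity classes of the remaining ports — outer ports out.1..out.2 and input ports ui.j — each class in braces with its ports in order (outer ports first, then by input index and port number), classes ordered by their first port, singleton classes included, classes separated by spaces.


{out.1} {out.2} {u1.1} {u1.2} {u2.1} {u2.2} {u3.1} {u3.2}


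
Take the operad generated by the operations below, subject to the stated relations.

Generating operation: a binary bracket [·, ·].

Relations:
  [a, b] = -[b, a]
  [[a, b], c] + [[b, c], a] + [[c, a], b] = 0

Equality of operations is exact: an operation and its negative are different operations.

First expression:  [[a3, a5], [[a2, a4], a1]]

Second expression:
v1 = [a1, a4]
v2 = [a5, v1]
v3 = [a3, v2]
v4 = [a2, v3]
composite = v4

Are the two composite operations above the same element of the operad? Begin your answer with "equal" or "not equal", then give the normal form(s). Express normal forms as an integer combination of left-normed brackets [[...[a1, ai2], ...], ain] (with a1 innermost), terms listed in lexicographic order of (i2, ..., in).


not equal — first [[[[a1, a2], a4], a3], a5] - [[[[a1, a2], a4], a5], a3] - [[[[a1, a4], a2], a3], a5] + [[[[a1, a4], a2], a5], a3], second -[[[[a1, a4], a5], a3], a2]

The first expression reduces to [[[[a1, a2], a4], a3], a5] - [[[[a1, a2], a4], a5], a3] - [[[[a1, a4], a2], a3], a5] + [[[[a1, a4], a2], a5], a3]
The second expression reduces to -[[[[a1, a4], a5], a3], a2]
The normal forms differ: not equal.


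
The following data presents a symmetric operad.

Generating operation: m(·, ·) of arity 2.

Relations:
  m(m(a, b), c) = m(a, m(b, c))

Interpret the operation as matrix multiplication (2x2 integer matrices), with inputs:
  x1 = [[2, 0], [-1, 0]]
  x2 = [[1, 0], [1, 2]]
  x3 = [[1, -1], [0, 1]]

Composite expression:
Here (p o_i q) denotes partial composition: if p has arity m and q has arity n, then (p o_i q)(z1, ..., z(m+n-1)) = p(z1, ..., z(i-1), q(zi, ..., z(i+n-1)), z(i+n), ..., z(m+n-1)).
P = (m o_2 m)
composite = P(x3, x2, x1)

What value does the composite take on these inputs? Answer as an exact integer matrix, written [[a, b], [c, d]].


[[2, 0], [0, 0]]


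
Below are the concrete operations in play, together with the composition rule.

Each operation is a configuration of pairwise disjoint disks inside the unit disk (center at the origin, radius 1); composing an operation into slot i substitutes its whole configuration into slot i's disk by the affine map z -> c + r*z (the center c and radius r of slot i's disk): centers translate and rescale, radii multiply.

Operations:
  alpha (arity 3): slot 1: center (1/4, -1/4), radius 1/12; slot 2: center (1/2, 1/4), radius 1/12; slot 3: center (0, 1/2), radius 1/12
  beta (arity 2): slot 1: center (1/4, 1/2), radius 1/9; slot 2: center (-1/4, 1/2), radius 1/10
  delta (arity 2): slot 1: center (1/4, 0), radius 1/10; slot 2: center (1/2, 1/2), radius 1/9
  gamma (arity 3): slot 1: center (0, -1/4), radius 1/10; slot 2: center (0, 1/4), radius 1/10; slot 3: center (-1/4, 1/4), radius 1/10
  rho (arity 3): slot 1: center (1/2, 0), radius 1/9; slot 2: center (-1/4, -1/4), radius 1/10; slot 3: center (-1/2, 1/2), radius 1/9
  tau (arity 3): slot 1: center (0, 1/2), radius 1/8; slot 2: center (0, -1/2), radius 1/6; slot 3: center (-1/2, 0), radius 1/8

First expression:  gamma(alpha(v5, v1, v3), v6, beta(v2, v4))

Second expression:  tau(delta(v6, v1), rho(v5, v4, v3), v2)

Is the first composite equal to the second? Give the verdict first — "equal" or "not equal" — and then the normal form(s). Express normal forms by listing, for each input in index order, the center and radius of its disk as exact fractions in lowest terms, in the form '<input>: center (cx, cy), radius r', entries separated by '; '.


not equal; first: v1: center (1/20, -9/40), radius 1/120; v2: center (-9/40, 3/10), radius 1/90; v3: center (0, -1/5), radius 1/120; v4: center (-11/40, 3/10), radius 1/100; v5: center (1/40, -11/40), radius 1/120; v6: center (0, 1/4), radius 1/10; second: v1: center (1/16, 9/16), radius 1/72; v2: center (-1/2, 0), radius 1/8; v3: center (-1/12, -5/12), radius 1/54; v4: center (-1/24, -13/24), radius 1/60; v5: center (1/12, -1/2), radius 1/54; v6: center (1/32, 1/2), radius 1/80

Reducing the first expression gives v1: center (1/20, -9/40), radius 1/120; v2: center (-9/40, 3/10), radius 1/90; v3: center (0, -1/5), radius 1/120; v4: center (-11/40, 3/10), radius 1/100; v5: center (1/40, -11/40), radius 1/120; v6: center (0, 1/4), radius 1/10
Reducing the second expression gives v1: center (1/16, 9/16), radius 1/72; v2: center (-1/2, 0), radius 1/8; v3: center (-1/12, -5/12), radius 1/54; v4: center (-1/24, -13/24), radius 1/60; v5: center (1/12, -1/2), radius 1/54; v6: center (1/32, 1/2), radius 1/80
The normal forms differ: not equal.


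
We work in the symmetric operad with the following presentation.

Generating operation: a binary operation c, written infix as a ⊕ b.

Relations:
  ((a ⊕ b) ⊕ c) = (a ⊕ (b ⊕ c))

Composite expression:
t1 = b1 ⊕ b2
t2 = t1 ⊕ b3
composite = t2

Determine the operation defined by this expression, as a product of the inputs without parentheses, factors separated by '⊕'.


Under associativity of c, the answer is the b's in reading order.
(b1 ⊕ b2) linearizes to b1 ⊕ b2
((b1 ⊕ b2) ⊕ b3) linearizes to b1 ⊕ b2 ⊕ b3

b1 ⊕ b2 ⊕ b3


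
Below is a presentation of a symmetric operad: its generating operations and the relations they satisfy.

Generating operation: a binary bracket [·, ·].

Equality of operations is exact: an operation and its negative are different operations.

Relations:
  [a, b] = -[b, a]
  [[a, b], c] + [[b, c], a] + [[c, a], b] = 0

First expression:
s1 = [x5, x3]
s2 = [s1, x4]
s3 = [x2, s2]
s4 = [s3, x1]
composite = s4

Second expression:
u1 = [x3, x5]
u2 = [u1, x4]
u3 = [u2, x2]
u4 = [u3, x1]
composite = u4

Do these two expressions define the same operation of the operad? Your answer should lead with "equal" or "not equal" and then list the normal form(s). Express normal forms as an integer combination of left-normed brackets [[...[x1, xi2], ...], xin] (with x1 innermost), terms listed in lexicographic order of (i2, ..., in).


Reducing the first expression gives [[[[x1, x2], x3], x5], x4] - [[[[x1, x2], x4], x3], x5] + [[[[x1, x2], x4], x5], x3] - [[[[x1, x2], x5], x3], x4] - [[[[x1, x3], x5], x4], x2] + [[[[x1, x4], x3], x5], x2] - [[[[x1, x4], x5], x3], x2] + [[[[x1, x5], x3], x4], x2]
Reducing the second expression gives [[[[x1, x2], x3], x5], x4] - [[[[x1, x2], x4], x3], x5] + [[[[x1, x2], x4], x5], x3] - [[[[x1, x2], x5], x3], x4] - [[[[x1, x3], x5], x4], x2] + [[[[x1, x4], x3], x5], x2] - [[[[x1, x4], x5], x3], x2] + [[[[x1, x5], x3], x4], x2]
Same normal form: equal.

equal: each reduces to [[[[x1, x2], x3], x5], x4] - [[[[x1, x2], x4], x3], x5] + [[[[x1, x2], x4], x5], x3] - [[[[x1, x2], x5], x3], x4] - [[[[x1, x3], x5], x4], x2] + [[[[x1, x4], x3], x5], x2] - [[[[x1, x4], x5], x3], x2] + [[[[x1, x5], x3], x4], x2]


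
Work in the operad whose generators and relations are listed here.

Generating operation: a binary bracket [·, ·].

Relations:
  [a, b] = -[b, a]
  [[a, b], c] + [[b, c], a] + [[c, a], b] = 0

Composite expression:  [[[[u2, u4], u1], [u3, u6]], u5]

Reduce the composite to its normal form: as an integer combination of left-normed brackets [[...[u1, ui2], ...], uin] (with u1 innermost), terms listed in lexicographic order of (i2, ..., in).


-[[[[[u1, u2], u4], u3], u6], u5] + [[[[[u1, u2], u4], u6], u3], u5] + [[[[[u1, u4], u2], u3], u6], u5] - [[[[[u1, u4], u2], u6], u3], u5]

Antisymmetry and Jacobi reduce to u1-anchored left-normed brackets.
Composite bracket: [[[[u2, u4], u1], [u3, u6]], u5]
Full expansion: 32 signed words from ab - ba (2^5 = 32).
Only words starting with u1 matter:
  from u1u2u4u3u6u5, sign -1: term -[[[[[u1, u2], u4], u3], u6], u5]
  from u1u2u4u6u3u5, sign +1: term +[[[[[u1, u2], u4], u6], u3], u5]
  from u1u4u2u3u6u5, sign +1: term +[[[[[u1, u4], u2], u3], u6], u5]
  from u1u4u2u6u3u5, sign -1: term -[[[[[u1, u4], u2], u6], u3], u5]


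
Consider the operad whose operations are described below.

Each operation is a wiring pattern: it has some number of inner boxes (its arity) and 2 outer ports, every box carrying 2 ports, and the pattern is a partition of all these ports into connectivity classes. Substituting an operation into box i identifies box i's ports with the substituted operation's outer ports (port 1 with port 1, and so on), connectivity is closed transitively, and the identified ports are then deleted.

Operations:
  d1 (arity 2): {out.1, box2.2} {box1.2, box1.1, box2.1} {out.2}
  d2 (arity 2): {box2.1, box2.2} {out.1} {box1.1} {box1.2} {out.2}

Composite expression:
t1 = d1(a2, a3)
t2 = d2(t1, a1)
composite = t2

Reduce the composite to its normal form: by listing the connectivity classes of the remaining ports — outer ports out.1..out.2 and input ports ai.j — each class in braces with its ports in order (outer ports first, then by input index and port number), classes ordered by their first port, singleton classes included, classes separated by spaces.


Connectivity passes through glued d2-boundaries; trace each wire chain.
d1 over (a2, a3) gives {out.1, a3.2} {out.2} {a2.1, a2.2, a3.1}, out.j being that stage's outer ports
d2 over (a2, a3, a1) gives {out.1} {out.2} {a1.1, a1.2} {a2.1, a2.2, a3.1} {a3.2}, out.j being that stage's outer ports

{out.1} {out.2} {a1.1, a1.2} {a2.1, a2.2, a3.1} {a3.2}


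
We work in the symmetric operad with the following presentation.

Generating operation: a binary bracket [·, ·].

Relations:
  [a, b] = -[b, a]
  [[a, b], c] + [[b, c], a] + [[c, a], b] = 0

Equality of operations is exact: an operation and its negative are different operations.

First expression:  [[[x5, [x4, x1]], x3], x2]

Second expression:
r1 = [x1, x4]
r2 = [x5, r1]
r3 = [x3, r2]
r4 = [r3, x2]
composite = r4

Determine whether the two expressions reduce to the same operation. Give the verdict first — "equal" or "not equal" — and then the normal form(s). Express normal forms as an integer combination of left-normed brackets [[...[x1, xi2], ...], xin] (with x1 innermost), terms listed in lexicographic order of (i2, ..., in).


The first expression reduces to [[[[x1, x4], x5], x3], x2]
The second expression reduces to [[[[x1, x4], x5], x3], x2]
The normal forms match — equal.

equal: each reduces to [[[[x1, x4], x5], x3], x2]


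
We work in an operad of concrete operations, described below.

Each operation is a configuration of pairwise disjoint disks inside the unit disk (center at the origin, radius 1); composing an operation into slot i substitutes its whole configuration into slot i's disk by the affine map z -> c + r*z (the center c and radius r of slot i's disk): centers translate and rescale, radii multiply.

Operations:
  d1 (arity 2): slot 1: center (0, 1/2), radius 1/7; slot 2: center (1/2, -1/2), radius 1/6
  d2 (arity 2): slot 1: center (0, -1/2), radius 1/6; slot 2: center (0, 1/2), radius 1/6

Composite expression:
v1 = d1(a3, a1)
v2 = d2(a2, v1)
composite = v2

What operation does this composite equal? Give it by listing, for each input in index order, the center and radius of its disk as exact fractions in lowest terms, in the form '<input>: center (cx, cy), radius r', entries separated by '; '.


Follow each a-input down from d2: c' goes to c + r*c', radius to r*r'.
a2 passes through 1 substitution, ending at center (0, -1/2), radius 1/6
a3 passes through 2 substitutions, ending at center (0, 7/12), radius 1/42
a1 passes through 2 substitutions, ending at center (1/12, 5/12), radius 1/36

a1: center (1/12, 5/12), radius 1/36; a2: center (0, -1/2), radius 1/6; a3: center (0, 7/12), radius 1/42


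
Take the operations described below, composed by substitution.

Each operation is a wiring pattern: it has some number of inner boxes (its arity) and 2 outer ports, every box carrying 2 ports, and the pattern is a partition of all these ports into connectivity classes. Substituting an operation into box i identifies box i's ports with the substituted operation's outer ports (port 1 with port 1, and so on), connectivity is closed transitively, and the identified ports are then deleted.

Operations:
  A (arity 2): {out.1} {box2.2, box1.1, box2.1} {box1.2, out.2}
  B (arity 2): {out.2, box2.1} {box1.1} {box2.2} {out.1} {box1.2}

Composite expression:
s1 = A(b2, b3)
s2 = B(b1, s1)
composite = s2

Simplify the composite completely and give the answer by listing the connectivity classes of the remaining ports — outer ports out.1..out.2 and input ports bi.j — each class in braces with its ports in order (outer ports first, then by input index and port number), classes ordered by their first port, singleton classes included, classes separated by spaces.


{out.1} {out.2} {b1.1} {b1.2} {b2.1, b3.1, b3.2} {b2.2}

After gluing at B, chains via deleted ports link the b-ports.
composing A on (b2, b3), with out.j its own outer ports: {out.1} {out.2, b2.2} {b2.1, b3.1, b3.2}
composing B on (b1, b2, b3), with out.j its own outer ports: {out.1} {out.2} {b1.1} {b1.2} {b2.1, b3.1, b3.2} {b2.2}


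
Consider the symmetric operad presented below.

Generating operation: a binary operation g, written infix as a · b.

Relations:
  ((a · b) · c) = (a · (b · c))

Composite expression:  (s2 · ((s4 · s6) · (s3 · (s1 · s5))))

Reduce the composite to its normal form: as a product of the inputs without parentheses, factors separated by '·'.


s2 · s4 · s6 · s3 · s1 · s5

All parenthesizations of g agree; list the s-inputs left to right.
(s4 · s6) unparenthesizes to s4 · s6
(s1 · s5) unparenthesizes to s1 · s5
(s3 · (s1 · s5)) unparenthesizes to s3 · s1 · s5
((s4 · s6) · (s3 · (s1 · s5))) unparenthesizes to s4 · s6 · s3 · s1 · s5
(s2 · ((s4 · s6) · (s3 · (s1 · s5)))) unparenthesizes to s2 · s4 · s6 · s3 · s1 · s5


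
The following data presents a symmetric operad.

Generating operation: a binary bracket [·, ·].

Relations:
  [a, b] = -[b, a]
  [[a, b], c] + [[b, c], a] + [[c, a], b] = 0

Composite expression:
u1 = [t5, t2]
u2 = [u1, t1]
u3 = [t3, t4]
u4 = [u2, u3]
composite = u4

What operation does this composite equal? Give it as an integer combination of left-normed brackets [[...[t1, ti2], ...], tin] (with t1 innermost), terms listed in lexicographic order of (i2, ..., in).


[[[[t1, t2], t5], t3], t4] - [[[[t1, t2], t5], t4], t3] - [[[[t1, t5], t2], t3], t4] + [[[[t1, t5], t2], t4], t3]


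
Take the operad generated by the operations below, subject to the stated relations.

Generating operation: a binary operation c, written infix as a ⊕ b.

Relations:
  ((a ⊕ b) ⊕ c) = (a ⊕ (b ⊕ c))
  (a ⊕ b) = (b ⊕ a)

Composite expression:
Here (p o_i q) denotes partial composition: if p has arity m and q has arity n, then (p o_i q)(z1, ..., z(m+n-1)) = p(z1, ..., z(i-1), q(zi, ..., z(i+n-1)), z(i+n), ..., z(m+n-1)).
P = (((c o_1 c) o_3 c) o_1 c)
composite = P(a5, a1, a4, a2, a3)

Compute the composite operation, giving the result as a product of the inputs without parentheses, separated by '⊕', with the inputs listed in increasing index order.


Shape and order are irrelevant to c; the a-input set decides.
(a5 ⊕ a1) reduces to a5 ⊕ a1
((a5 ⊕ a1) ⊕ a4) reduces to a5 ⊕ a1 ⊕ a4
(a2 ⊕ a3) reduces to a2 ⊕ a3
(((a5 ⊕ a1) ⊕ a4) ⊕ (a2 ⊕ a3)) reduces to a5 ⊕ a1 ⊕ a4 ⊕ a2 ⊕ a3
the factors in increasing index order: a1 ⊕ a2 ⊕ a3 ⊕ a4 ⊕ a5

a1 ⊕ a2 ⊕ a3 ⊕ a4 ⊕ a5


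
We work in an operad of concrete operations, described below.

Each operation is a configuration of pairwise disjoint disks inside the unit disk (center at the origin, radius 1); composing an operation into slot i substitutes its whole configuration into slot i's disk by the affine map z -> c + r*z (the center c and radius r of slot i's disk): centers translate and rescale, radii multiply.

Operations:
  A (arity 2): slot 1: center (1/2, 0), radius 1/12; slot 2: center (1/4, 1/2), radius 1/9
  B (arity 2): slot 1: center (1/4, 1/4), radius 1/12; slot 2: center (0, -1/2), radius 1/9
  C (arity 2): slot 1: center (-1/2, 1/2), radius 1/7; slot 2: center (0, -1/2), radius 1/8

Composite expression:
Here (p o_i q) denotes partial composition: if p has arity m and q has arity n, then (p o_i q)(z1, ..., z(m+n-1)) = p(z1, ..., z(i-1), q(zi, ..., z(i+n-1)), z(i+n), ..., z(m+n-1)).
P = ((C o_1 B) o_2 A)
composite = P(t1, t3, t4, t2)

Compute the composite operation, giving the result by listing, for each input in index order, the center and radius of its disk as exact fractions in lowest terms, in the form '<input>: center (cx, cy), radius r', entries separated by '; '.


t1: center (-13/28, 15/28), radius 1/84; t2: center (0, -1/2), radius 1/8; t3: center (-31/63, 3/7), radius 1/756; t4: center (-125/252, 55/126), radius 1/567

Affine substitution under C: radii multiply and t-centers shift.
for t1, the 2-step affine chain lands on center (-13/28, 15/28), radius 1/84
for t3, the 3-step affine chain lands on center (-31/63, 3/7), radius 1/756
for t4, the 3-step affine chain lands on center (-125/252, 55/126), radius 1/567
for t2, the 1-step affine chain lands on center (0, -1/2), radius 1/8


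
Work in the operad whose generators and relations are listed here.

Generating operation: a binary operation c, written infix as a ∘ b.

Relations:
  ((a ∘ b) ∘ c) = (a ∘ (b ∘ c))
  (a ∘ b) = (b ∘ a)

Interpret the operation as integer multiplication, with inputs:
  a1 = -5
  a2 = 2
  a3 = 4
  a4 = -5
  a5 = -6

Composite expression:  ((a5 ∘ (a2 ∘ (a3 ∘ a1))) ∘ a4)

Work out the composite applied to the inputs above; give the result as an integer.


-1200


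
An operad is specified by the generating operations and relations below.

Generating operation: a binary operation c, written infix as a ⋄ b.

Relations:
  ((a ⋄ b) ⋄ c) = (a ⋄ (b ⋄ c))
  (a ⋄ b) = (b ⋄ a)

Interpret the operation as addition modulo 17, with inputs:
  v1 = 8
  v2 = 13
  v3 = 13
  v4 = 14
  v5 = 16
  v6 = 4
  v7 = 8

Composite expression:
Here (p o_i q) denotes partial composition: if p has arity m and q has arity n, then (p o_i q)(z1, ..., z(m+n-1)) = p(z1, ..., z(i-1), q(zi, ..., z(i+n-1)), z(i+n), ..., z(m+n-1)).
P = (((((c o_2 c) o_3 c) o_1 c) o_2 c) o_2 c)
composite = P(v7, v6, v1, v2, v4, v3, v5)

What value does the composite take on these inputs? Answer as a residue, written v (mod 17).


(v6 ⋄ v1) = 12
((v6 ⋄ v1) ⋄ v2) = 8
(v7 ⋄ ((v6 ⋄ v1) ⋄ v2)) = 16
(v3 ⋄ v5) = 12
(v4 ⋄ (v3 ⋄ v5)) = 9
((v7 ⋄ ((v6 ⋄ v1) ⋄ v2)) ⋄ (v4 ⋄ (v3 ⋄ v5))) = 8

8 (mod 17)


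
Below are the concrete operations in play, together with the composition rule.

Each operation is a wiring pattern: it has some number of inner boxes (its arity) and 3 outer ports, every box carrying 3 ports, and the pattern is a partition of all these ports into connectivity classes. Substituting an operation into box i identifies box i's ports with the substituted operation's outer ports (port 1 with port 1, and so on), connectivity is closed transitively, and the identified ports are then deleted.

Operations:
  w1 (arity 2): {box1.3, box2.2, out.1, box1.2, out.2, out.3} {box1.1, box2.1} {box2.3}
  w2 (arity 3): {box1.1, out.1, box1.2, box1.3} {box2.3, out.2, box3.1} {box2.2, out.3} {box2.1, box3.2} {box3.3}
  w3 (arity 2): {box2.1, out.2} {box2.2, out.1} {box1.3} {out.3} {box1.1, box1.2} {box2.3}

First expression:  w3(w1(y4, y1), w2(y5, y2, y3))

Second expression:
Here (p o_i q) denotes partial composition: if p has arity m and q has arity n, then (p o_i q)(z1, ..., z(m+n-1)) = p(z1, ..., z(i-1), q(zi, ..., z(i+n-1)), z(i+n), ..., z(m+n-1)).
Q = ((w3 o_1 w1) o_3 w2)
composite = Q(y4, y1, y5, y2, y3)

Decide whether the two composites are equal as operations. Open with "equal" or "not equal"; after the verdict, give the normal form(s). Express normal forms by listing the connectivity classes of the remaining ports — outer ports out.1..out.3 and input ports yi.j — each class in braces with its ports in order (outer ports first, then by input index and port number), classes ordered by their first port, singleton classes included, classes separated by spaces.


equal: each reduces to {out.1, y2.3, y3.1} {out.2, y5.1, y5.2, y5.3} {out.3} {y1.1, y4.1} {y1.2, y4.2, y4.3} {y1.3} {y2.1, y3.2} {y2.2} {y3.3}


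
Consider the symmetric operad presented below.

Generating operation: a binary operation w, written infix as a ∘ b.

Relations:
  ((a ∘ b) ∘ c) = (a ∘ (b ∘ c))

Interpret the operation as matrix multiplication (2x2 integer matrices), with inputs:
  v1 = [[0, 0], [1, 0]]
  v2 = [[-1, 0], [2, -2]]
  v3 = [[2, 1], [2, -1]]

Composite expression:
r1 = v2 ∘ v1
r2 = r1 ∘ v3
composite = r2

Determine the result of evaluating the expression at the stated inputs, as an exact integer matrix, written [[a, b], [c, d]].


[[0, 0], [-4, -2]]

(v2 ∘ v1) = [[0, 0], [-2, 0]]
((v2 ∘ v1) ∘ v3) = [[0, 0], [-4, -2]]


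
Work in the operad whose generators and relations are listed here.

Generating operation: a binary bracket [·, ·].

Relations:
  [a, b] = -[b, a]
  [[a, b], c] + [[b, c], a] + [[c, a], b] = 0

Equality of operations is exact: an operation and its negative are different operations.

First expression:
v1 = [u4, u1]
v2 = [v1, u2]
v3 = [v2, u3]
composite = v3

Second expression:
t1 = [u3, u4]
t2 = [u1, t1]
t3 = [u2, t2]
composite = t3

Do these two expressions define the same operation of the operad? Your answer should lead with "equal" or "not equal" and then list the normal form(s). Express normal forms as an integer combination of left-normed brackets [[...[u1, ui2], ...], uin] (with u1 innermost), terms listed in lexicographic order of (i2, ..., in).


not equal; first: -[[[u1, u4], u2], u3]; second: -[[[u1, u3], u4], u2] + [[[u1, u4], u3], u2]

In normal form, the first expression is -[[[u1, u4], u2], u3]
In normal form, the second expression is -[[[u1, u3], u4], u2] + [[[u1, u4], u3], u2]
No match — not equal.


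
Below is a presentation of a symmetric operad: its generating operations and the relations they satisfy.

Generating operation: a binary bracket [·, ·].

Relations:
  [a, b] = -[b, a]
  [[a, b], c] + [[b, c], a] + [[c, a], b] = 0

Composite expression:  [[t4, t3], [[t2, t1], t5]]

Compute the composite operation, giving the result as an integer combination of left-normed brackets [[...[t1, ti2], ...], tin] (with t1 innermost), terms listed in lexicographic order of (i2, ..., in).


-[[[[t1, t2], t5], t3], t4] + [[[[t1, t2], t5], t4], t3]

Antisymmetry and Jacobi reduce to t1-anchored left-normed brackets.
Composite bracket: [[t4, t3], [[t2, t1], t5]]
Expanding via [a, b] = ab - ba: 16 signed words (2^4 = 16).
Only words starting with t1 matter:
  from t1t2t5t3t4, sign -1: term -[[[[t1, t2], t5], t3], t4]
  from t1t2t5t4t3, sign +1: term +[[[[t1, t2], t5], t4], t3]


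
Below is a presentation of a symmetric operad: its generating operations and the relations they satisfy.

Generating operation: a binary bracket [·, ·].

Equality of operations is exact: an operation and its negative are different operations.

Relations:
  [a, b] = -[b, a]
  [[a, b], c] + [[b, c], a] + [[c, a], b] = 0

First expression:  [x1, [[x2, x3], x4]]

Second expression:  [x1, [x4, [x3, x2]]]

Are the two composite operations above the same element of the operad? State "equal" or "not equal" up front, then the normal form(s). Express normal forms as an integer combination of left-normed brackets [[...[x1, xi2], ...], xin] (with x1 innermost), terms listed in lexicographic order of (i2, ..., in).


equal — both sides give [[[x1, x2], x3], x4] - [[[x1, x3], x2], x4] - [[[x1, x4], x2], x3] + [[[x1, x4], x3], x2]


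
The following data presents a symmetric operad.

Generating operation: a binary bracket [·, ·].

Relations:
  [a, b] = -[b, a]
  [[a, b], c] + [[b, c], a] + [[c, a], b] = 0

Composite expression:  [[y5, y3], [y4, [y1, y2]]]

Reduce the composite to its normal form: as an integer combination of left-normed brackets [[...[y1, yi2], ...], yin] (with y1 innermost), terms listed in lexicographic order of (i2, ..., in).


-[[[[y1, y2], y4], y3], y5] + [[[[y1, y2], y4], y5], y3]

Antisymmetry and Jacobi reduce to y1-anchored left-normed brackets.
Composite bracket: [[y5, y3], [y4, [y1, y2]]]
The bracket unfolds into 16 signed words via [a, b] = ab - ba (2^4 = 16).
Words beginning with y1 determine it all:
  word y1y2y4y3y5 has sign -1, contributing -[[[[y1, y2], y4], y3], y5]
  word y1y2y4y5y3 has sign +1, contributing +[[[[y1, y2], y4], y5], y3]


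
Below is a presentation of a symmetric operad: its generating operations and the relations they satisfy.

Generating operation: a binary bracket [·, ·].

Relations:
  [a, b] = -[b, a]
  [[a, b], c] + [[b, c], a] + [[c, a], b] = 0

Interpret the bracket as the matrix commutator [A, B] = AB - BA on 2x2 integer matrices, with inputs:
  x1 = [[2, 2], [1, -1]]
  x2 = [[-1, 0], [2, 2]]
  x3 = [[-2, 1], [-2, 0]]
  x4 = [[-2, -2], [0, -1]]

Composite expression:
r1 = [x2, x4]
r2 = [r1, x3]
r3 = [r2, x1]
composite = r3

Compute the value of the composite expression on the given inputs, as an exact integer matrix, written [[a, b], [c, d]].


[[-20, -100], [80, 20]]

[x2, x4] = [[4, 6], [-2, -4]]
[[x2, x4], x3] = [[-10, 20], [20, 10]]
[[[x2, x4], x3], x1] = [[-20, -100], [80, 20]]


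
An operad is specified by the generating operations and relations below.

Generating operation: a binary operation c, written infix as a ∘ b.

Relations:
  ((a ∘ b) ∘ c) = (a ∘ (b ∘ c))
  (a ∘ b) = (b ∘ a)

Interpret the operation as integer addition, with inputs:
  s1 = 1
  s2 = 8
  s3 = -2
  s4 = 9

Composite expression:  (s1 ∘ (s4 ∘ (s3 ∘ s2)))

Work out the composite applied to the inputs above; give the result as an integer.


(s3 ∘ s2) = 6
(s4 ∘ (s3 ∘ s2)) = 15
(s1 ∘ (s4 ∘ (s3 ∘ s2))) = 16

16


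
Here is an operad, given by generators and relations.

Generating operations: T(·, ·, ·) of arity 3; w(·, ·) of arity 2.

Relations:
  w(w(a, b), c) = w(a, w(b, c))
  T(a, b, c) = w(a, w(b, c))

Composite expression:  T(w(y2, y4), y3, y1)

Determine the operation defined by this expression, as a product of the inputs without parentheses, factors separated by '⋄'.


y2 ⋄ y4 ⋄ y3 ⋄ y1

Associativity of T dissolves the nesting; only the y-input order survives.
w(y2, y4) linearizes to y2 ⋄ y4
T(w(y2, y4), y3, y1) linearizes to y2 ⋄ y4 ⋄ y3 ⋄ y1


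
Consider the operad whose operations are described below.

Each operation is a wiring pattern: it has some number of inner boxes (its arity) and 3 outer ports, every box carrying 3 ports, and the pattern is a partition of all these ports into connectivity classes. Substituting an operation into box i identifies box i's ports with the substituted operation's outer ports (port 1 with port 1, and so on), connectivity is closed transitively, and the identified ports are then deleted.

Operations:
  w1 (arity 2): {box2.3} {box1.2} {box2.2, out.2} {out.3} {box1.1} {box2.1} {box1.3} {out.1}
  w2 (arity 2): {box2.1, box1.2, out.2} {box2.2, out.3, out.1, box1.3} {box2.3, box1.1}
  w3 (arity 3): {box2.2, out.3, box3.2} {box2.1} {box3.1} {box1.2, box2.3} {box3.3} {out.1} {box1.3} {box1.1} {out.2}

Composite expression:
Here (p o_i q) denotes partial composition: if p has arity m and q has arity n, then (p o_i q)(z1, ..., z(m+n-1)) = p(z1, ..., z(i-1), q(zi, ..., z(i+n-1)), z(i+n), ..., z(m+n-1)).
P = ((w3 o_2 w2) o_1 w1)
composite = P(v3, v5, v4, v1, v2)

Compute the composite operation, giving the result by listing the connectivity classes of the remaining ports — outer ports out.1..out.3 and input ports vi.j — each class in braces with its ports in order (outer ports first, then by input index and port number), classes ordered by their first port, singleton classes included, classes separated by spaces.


{out.1} {out.2} {out.3, v1.1, v2.2, v4.2} {v1.2, v4.3, v5.2} {v1.3, v4.1} {v2.1} {v2.3} {v3.1} {v3.2} {v3.3} {v5.1} {v5.3}

Connectivity passes through glued w3-boundaries; trace each wire chain.
stage w1: inputs (v3, v5), connectivity {out.1} {out.2, v5.2} {out.3} {v3.1} {v3.2} {v3.3} {v5.1} {v5.3}, out.j its boundary
stage w2: inputs (v4, v1), connectivity {out.1, out.3, v1.2, v4.3} {out.2, v1.1, v4.2} {v1.3, v4.1}, out.j its boundary
stage w3: inputs (v3, v5, v4, v1, v2), connectivity {out.1} {out.2} {out.3, v1.1, v2.2, v4.2} {v1.2, v4.3, v5.2} {v1.3, v4.1} {v2.1} {v2.3} {v3.1} {v3.2} {v3.3} {v5.1} {v5.3}, out.j its boundary
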